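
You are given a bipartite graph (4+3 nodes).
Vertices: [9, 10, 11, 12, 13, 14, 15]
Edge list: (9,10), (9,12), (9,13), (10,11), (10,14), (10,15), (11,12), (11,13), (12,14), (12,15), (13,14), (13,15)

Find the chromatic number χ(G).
χ(G) = 2

Clique number ω(G) = 2 (lower bound: χ ≥ ω).
The graph is bipartite (no odd cycle), so 2 colors suffice: χ(G) = 2.
A valid 2-coloring: color 1: [10, 12, 13]; color 2: [9, 11, 14, 15].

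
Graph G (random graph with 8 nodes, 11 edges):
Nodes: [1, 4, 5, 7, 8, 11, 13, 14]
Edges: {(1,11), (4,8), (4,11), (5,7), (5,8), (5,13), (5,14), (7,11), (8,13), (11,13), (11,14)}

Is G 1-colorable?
No, G is not 1-colorable

The clique on vertices [5, 8, 13] has size 3 > 1, so it alone needs 3 colors.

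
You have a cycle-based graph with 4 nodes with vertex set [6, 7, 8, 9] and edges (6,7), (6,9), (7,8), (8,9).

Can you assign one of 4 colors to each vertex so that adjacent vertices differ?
Yes, G is 4-colorable

A valid 4-coloring: color 1: [6, 8]; color 2: [7, 9].
(χ(G) = 2 ≤ 4.)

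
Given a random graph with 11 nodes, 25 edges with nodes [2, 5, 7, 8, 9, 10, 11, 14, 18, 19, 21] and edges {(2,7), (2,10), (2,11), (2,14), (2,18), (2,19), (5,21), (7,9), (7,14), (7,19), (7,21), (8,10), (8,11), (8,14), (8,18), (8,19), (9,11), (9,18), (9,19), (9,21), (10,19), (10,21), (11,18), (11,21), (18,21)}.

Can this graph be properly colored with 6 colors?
A valid 6-coloring: color 1: [14, 19, 21]; color 2: [5, 7, 10, 11]; color 3: [2, 8, 9]; color 4: [18].
(χ(G) = 4 ≤ 6.)

Yes, G is 6-colorable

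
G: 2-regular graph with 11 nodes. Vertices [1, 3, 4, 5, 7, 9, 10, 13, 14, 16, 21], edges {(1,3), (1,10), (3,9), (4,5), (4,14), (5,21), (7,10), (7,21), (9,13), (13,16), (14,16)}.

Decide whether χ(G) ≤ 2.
Odd cycle [14, 16, 13, 9, 3, 1, 10, 7, 21, 5, 4] needs 3 colors (χ ≥ 3).
Hence χ(G) ≥ 3 > 2, so no proper 2-coloring exists.

No, G is not 2-colorable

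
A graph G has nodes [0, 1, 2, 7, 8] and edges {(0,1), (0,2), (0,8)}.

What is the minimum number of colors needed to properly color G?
χ(G) = 2

Clique number ω(G) = 2 (lower bound: χ ≥ ω).
The graph is bipartite (no odd cycle), so 2 colors suffice: χ(G) = 2.
A valid 2-coloring: color 1: [0, 7]; color 2: [1, 2, 8].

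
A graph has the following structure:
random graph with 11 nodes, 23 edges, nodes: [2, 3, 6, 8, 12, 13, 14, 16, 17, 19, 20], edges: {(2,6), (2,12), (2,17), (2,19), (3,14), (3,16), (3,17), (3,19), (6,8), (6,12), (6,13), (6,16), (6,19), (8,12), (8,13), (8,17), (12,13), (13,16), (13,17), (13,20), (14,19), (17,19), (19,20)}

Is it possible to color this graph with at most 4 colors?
Yes, G is 4-colorable

A valid 4-coloring: color 1: [6, 14, 17, 20]; color 2: [12, 16, 19]; color 3: [2, 3, 13]; color 4: [8].
(χ(G) = 4 ≤ 4.)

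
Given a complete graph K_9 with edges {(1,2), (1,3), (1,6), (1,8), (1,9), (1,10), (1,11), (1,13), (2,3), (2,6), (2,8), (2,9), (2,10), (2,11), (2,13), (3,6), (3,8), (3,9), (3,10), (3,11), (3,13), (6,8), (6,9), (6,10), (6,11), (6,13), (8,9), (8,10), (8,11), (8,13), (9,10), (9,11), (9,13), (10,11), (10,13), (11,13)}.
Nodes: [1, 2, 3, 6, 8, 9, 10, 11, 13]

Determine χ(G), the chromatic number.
χ(G) = 9

Clique number ω(G) = 9 (lower bound: χ ≥ ω).
The clique on [1, 2, 3, 6, 8, 9, 10, 11, 13] has size 9, forcing χ ≥ 9, and the coloring below uses 9 colors, so χ(G) = 9.
A valid 9-coloring: color 1: [13]; color 2: [9]; color 3: [2]; color 4: [11]; color 5: [6]; color 6: [1]; color 7: [10]; color 8: [3]; color 9: [8].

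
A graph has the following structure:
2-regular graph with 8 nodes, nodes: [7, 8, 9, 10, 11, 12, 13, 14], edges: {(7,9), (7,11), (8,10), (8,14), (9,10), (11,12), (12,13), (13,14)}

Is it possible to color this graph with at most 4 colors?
Yes, G is 4-colorable

A valid 4-coloring: color 1: [8, 9, 11, 13]; color 2: [7, 10, 12, 14].
(χ(G) = 2 ≤ 4.)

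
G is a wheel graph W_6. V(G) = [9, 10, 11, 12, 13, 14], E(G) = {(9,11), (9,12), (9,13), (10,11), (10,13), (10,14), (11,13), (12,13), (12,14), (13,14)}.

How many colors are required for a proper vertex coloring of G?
Clique number ω(G) = 3 (lower bound: χ ≥ ω).
Odd cycle [9, 11, 10, 14, 12] needs 3 colors (χ ≥ 3).
Vertex 13 is adjacent to every vertex of [9, 10, 11, 12, 14], which already need 3 colors among themselves, so 13 needs a new color (χ ≥ 4).
The coloring below uses 4 colors, so χ(G) = 4.
A valid 4-coloring: color 1: [13]; color 2: [9, 14]; color 3: [11, 12]; color 4: [10].

χ(G) = 4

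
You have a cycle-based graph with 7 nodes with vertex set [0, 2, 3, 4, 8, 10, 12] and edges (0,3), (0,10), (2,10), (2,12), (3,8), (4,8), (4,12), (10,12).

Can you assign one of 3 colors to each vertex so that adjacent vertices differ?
A valid 3-coloring: color 1: [0, 8, 12]; color 2: [3, 4, 10]; color 3: [2].
(χ(G) = 3 ≤ 3.)

Yes, G is 3-colorable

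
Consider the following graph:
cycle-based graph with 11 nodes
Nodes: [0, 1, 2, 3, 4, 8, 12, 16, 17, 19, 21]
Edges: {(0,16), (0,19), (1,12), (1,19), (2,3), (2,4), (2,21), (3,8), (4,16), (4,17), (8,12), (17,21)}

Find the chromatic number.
χ(G) = 3

Clique number ω(G) = 2 (lower bound: χ ≥ ω).
Odd cycle [16, 0, 19, 1, 12, 8, 3, 2, 21, 17, 4] needs 3 colors (χ ≥ 3).
The coloring below uses 3 colors, so χ(G) = 3.
A valid 3-coloring: color 1: [0, 1, 4, 8, 21]; color 2: [2, 12, 16, 17, 19]; color 3: [3].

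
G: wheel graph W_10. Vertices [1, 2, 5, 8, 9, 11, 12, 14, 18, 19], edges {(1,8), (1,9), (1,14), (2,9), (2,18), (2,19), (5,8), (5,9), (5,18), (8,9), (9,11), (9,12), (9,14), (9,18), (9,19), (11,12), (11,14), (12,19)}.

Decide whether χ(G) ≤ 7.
Yes, G is 7-colorable

A valid 7-coloring: color 1: [9]; color 2: [1, 5, 11, 19]; color 3: [8, 12, 14, 18]; color 4: [2].
(χ(G) = 4 ≤ 7.)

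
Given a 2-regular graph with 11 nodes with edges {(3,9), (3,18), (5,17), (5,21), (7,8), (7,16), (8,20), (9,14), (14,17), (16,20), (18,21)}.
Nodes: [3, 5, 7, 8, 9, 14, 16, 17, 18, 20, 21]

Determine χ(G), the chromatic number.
Clique number ω(G) = 2 (lower bound: χ ≥ ω).
Odd cycle [14, 9, 3, 18, 21, 5, 17] needs 3 colors (χ ≥ 3).
The coloring below uses 3 colors, so χ(G) = 3.
A valid 3-coloring: color 1: [3, 5, 7, 14, 20]; color 2: [8, 9, 16, 17, 18]; color 3: [21].

χ(G) = 3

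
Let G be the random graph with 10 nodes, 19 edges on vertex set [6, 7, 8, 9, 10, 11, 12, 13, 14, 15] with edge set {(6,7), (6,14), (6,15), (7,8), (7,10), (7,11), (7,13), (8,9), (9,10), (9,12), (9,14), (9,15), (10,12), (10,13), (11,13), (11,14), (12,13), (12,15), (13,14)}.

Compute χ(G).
Clique number ω(G) = 3 (lower bound: χ ≥ ω).
The clique on [7, 10, 13] has size 3, forcing χ ≥ 3, and the coloring below uses 3 colors, so χ(G) = 3.
A valid 3-coloring: color 1: [7, 12, 14]; color 2: [6, 9, 13]; color 3: [8, 10, 11, 15].

χ(G) = 3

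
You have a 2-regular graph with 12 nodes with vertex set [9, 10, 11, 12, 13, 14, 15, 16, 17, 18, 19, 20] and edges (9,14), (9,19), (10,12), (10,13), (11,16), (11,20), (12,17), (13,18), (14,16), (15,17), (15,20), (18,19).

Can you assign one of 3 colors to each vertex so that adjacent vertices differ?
A valid 3-coloring: color 1: [11, 12, 13, 14, 15, 19]; color 2: [9, 10, 16, 17, 18, 20].
(χ(G) = 2 ≤ 3.)

Yes, G is 3-colorable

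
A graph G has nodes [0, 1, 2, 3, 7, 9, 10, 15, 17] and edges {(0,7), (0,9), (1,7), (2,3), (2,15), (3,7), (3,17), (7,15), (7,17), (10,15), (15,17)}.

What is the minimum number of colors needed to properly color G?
Clique number ω(G) = 3 (lower bound: χ ≥ ω).
The clique on [3, 7, 17] has size 3, forcing χ ≥ 3, and the coloring below uses 3 colors, so χ(G) = 3.
A valid 3-coloring: color 1: [2, 7, 9, 10]; color 2: [0, 1, 3, 15]; color 3: [17].

χ(G) = 3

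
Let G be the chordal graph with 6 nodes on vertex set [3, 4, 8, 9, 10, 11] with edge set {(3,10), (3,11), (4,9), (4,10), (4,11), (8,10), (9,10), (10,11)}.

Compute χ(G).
Clique number ω(G) = 3 (lower bound: χ ≥ ω).
The clique on [3, 10, 11] has size 3, forcing χ ≥ 3, and the coloring below uses 3 colors, so χ(G) = 3.
A valid 3-coloring: color 1: [10]; color 2: [8, 9, 11]; color 3: [3, 4].

χ(G) = 3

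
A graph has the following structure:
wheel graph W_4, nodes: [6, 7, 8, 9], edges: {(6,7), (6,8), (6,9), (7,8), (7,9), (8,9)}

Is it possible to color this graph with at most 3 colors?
No, G is not 3-colorable

The clique on vertices [6, 7, 8, 9] has size 4 > 3, so it alone needs 4 colors.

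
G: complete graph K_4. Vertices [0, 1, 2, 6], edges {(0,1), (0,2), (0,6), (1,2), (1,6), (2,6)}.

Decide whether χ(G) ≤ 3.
The clique on vertices [0, 1, 2, 6] has size 4 > 3, so it alone needs 4 colors.

No, G is not 3-colorable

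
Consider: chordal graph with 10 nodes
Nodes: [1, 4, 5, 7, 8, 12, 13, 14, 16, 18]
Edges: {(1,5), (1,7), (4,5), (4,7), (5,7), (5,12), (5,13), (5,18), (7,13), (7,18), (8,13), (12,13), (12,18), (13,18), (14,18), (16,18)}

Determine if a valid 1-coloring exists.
The clique on vertices [5, 12, 13, 18] has size 4 > 1, so it alone needs 4 colors.

No, G is not 1-colorable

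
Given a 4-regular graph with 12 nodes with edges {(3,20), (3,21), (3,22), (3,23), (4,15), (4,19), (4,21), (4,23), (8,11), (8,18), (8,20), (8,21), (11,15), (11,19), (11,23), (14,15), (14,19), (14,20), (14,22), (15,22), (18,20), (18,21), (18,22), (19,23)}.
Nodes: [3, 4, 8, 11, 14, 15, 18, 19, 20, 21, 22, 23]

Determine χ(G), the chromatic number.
χ(G) = 3

Clique number ω(G) = 3 (lower bound: χ ≥ ω).
The clique on [4, 19, 23] has size 3, forcing χ ≥ 3, and the coloring below uses 3 colors, so χ(G) = 3.
A valid 3-coloring: color 1: [3, 4, 11, 14, 18]; color 2: [19, 20, 21, 22]; color 3: [8, 15, 23].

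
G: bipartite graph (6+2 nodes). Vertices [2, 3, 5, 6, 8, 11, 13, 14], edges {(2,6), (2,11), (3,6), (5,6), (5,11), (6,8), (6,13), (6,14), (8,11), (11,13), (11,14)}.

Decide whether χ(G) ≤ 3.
A valid 3-coloring: color 1: [6, 11]; color 2: [2, 3, 5, 8, 13, 14].
(χ(G) = 2 ≤ 3.)

Yes, G is 3-colorable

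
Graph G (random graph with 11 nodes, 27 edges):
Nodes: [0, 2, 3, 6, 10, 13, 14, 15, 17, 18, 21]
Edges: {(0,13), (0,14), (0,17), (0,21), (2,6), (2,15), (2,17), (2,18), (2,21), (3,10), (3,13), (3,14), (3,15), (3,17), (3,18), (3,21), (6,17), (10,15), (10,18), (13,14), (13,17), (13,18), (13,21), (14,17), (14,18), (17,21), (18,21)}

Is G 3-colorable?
No, G is not 3-colorable

The clique on vertices [0, 13, 17, 21] has size 4 > 3, so it alone needs 4 colors.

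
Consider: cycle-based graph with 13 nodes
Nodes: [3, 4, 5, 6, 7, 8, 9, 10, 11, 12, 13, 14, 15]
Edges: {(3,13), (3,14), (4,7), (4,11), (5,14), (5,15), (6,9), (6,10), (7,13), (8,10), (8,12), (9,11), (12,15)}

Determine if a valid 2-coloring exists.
No, G is not 2-colorable

Odd cycle [12, 15, 5, 14, 3, 13, 7, 4, 11, 9, 6, 10, 8] needs 3 colors (χ ≥ 3).
Hence χ(G) ≥ 3 > 2, so no proper 2-coloring exists.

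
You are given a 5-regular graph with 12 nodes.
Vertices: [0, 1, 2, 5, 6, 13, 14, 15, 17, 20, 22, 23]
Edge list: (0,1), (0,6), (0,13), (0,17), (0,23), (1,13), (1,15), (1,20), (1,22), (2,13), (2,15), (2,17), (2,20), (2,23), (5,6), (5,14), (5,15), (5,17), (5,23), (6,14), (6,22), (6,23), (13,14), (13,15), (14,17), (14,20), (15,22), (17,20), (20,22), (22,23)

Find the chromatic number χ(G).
Clique number ω(G) = 3 (lower bound: χ ≥ ω).
Suppose a proper 3-coloring c exists. The clique [0, 1, 13] takes 3 distinct colors; by symmetry let c(0) = 1, c(1) = 2, c(13) = 3.
- Vertex 15: neighbors [1, 13] already have colors [2, 3] ⇒ c(15) = 1.
- Vertex 2: neighbors [15, 13] already have colors [1, 3] ⇒ c(2) = 2.
- Vertex 17: neighbors [0, 2] already have colors [1, 2] ⇒ c(17) = 3.
- Vertex 5: neighbors [15, 17] already have colors [1, 3] ⇒ c(5) = 2.
- Vertex 6: neighbors [0, 5] already have colors [1, 2] ⇒ c(6) = 3.
- Vertex 22: neighbors [15, 1, 6] already have colors [1, 2, 3] — all 3 colors blocked. Contradiction.
The forced assignments end in a contradiction, so G has no proper 3-coloring (χ ≥ 4).
The coloring below uses 4 colors, so χ(G) = 4.
A valid 4-coloring: color 1: [5, 13, 20]; color 2: [1, 6, 17]; color 3: [14, 15, 23]; color 4: [0, 2, 22].

χ(G) = 4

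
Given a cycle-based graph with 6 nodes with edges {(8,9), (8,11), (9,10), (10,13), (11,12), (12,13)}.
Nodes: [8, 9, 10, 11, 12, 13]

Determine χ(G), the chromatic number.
Clique number ω(G) = 2 (lower bound: χ ≥ ω).
The graph is bipartite (no odd cycle), so 2 colors suffice: χ(G) = 2.
A valid 2-coloring: color 1: [9, 11, 13]; color 2: [8, 10, 12].

χ(G) = 2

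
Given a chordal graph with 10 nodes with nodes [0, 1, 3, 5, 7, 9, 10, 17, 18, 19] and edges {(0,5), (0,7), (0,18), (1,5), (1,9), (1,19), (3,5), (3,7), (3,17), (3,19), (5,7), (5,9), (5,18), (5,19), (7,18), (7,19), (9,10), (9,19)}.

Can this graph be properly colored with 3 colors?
No, G is not 3-colorable

The clique on vertices [1, 5, 9, 19] has size 4 > 3, so it alone needs 4 colors.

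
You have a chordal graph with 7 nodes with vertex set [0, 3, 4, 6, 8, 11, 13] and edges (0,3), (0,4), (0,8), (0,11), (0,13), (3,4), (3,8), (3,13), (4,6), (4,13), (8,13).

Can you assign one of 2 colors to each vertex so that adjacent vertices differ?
The clique on vertices [0, 3, 8, 13] has size 4 > 2, so it alone needs 4 colors.

No, G is not 2-colorable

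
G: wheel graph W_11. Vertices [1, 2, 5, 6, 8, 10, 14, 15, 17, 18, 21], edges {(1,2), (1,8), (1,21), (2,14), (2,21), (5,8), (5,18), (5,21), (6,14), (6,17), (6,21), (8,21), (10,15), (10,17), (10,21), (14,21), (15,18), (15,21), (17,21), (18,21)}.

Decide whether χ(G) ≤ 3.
A valid 3-coloring: color 1: [21]; color 2: [2, 6, 8, 10, 18]; color 3: [1, 5, 14, 15, 17].
(χ(G) = 3 ≤ 3.)

Yes, G is 3-colorable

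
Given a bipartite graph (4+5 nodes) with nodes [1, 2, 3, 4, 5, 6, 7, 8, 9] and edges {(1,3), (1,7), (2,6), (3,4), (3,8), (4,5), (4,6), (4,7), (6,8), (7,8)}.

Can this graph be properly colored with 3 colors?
A valid 3-coloring: color 1: [1, 2, 4, 8, 9]; color 2: [3, 5, 6, 7].
(χ(G) = 2 ≤ 3.)

Yes, G is 3-colorable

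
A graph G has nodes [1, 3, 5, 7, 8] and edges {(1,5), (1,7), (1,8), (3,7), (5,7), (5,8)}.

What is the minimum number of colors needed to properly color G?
Clique number ω(G) = 3 (lower bound: χ ≥ ω).
The clique on [1, 5, 8] has size 3, forcing χ ≥ 3, and the coloring below uses 3 colors, so χ(G) = 3.
A valid 3-coloring: color 1: [7, 8]; color 2: [3, 5]; color 3: [1].

χ(G) = 3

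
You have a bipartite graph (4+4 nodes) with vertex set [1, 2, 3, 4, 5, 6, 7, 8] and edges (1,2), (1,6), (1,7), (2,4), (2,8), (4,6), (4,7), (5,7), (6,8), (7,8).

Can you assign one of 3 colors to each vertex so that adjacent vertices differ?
Yes, G is 3-colorable

A valid 3-coloring: color 1: [2, 3, 6, 7]; color 2: [1, 4, 5, 8].
(χ(G) = 2 ≤ 3.)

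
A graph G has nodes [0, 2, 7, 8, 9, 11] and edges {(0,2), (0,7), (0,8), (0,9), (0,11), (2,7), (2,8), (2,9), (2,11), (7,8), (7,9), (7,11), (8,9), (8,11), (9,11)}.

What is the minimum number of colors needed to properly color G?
χ(G) = 6

Clique number ω(G) = 6 (lower bound: χ ≥ ω).
The clique on [0, 2, 7, 8, 9, 11] has size 6, forcing χ ≥ 6, and the coloring below uses 6 colors, so χ(G) = 6.
A valid 6-coloring: color 1: [7]; color 2: [2]; color 3: [0]; color 4: [8]; color 5: [11]; color 6: [9].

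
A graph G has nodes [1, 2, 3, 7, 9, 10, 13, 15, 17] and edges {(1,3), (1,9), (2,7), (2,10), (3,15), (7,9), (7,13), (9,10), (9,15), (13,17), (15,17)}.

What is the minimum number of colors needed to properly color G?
Clique number ω(G) = 2 (lower bound: χ ≥ ω).
Odd cycle [7, 13, 17, 15, 9] needs 3 colors (χ ≥ 3).
The coloring below uses 3 colors, so χ(G) = 3.
A valid 3-coloring: color 1: [2, 3, 9, 13]; color 2: [1, 7, 10, 15]; color 3: [17].

χ(G) = 3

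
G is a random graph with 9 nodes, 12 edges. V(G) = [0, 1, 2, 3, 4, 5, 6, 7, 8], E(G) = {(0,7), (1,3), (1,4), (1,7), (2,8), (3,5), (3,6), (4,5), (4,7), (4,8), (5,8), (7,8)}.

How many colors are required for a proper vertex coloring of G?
Clique number ω(G) = 3 (lower bound: χ ≥ ω).
The clique on [4, 5, 8] has size 3, forcing χ ≥ 3, and the coloring below uses 3 colors, so χ(G) = 3.
A valid 3-coloring: color 1: [2, 5, 6, 7]; color 2: [0, 1, 8]; color 3: [3, 4].

χ(G) = 3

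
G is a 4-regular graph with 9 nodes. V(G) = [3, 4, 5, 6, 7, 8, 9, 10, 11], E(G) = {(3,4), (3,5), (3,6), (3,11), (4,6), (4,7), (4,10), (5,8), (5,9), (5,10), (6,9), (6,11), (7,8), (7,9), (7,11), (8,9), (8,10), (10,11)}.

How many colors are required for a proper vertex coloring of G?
Clique number ω(G) = 3 (lower bound: χ ≥ ω).
The clique on [3, 6, 11] has size 3, forcing χ ≥ 3, and the coloring below uses 3 colors, so χ(G) = 3.
A valid 3-coloring: color 1: [4, 8, 11]; color 2: [3, 9, 10]; color 3: [5, 6, 7].

χ(G) = 3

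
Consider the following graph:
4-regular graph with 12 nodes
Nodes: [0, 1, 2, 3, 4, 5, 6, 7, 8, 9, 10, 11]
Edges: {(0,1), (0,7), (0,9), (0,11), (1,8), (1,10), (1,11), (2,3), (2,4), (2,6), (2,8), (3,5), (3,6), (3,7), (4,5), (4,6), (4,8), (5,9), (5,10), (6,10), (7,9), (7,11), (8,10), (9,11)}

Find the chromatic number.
Clique number ω(G) = 4 (lower bound: χ ≥ ω).
The clique on [0, 7, 9, 11] has size 4, forcing χ ≥ 4, and the coloring below uses 4 colors, so χ(G) = 4.
A valid 4-coloring: color 1: [1, 2, 5, 7]; color 2: [6, 8, 9]; color 3: [0, 3, 4, 10]; color 4: [11].

χ(G) = 4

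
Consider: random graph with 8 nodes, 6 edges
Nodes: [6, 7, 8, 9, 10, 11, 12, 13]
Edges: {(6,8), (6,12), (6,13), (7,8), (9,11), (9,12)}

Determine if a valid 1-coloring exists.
No, G is not 1-colorable

Edge (6,8) forces its endpoints to differ, so 1 color is not enough.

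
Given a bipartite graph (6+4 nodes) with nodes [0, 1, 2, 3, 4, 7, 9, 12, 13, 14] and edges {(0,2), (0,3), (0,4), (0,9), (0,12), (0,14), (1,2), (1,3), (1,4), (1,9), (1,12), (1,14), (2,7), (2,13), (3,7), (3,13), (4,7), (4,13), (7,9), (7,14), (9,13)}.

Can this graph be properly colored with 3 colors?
Yes, G is 3-colorable

A valid 3-coloring: color 1: [0, 1, 7, 13]; color 2: [2, 3, 4, 9, 12, 14].
(χ(G) = 2 ≤ 3.)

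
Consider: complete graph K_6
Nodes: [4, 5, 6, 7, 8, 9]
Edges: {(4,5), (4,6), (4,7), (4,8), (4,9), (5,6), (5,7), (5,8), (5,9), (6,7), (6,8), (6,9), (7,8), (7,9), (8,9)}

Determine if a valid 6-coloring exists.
A valid 6-coloring: color 1: [8]; color 2: [7]; color 3: [6]; color 4: [5]; color 5: [4]; color 6: [9].
(χ(G) = 6 ≤ 6.)

Yes, G is 6-colorable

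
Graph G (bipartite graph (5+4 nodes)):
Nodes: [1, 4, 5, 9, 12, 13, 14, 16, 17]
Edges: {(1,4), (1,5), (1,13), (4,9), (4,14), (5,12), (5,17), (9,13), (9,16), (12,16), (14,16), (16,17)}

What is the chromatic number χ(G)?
Clique number ω(G) = 2 (lower bound: χ ≥ ω).
The graph is bipartite (no odd cycle), so 2 colors suffice: χ(G) = 2.
A valid 2-coloring: color 1: [4, 5, 13, 16]; color 2: [1, 9, 12, 14, 17].

χ(G) = 2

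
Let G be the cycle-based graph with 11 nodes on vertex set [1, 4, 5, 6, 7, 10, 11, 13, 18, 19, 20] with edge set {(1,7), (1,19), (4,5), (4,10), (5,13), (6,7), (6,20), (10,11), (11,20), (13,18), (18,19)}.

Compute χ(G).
χ(G) = 3

Clique number ω(G) = 2 (lower bound: χ ≥ ω).
Odd cycle [5, 13, 18, 19, 1, 7, 6, 20, 11, 10, 4] needs 3 colors (χ ≥ 3).
The coloring below uses 3 colors, so χ(G) = 3.
A valid 3-coloring: color 1: [1, 5, 6, 10, 18]; color 2: [4, 7, 13, 19, 20]; color 3: [11].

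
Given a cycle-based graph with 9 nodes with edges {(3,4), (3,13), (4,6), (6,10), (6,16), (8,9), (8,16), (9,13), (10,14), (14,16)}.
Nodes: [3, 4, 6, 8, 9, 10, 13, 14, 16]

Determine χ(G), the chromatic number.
χ(G) = 3

Clique number ω(G) = 2 (lower bound: χ ≥ ω).
Odd cycle [9, 13, 3, 4, 6, 16, 8] needs 3 colors (χ ≥ 3).
The coloring below uses 3 colors, so χ(G) = 3.
A valid 3-coloring: color 1: [3, 9, 10, 16]; color 2: [6, 8, 13, 14]; color 3: [4].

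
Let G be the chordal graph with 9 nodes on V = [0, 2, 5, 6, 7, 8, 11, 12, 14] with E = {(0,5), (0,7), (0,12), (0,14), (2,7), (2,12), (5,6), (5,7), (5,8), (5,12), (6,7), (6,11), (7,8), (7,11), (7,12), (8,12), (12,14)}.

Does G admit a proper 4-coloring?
Yes, G is 4-colorable

A valid 4-coloring: color 1: [7, 14]; color 2: [6, 12]; color 3: [2, 5, 11]; color 4: [0, 8].
(χ(G) = 4 ≤ 4.)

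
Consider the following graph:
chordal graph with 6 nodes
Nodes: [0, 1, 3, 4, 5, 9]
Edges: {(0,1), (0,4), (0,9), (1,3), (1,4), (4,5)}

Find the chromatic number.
χ(G) = 3

Clique number ω(G) = 3 (lower bound: χ ≥ ω).
The clique on [0, 1, 4] has size 3, forcing χ ≥ 3, and the coloring below uses 3 colors, so χ(G) = 3.
A valid 3-coloring: color 1: [0, 3, 5]; color 2: [4, 9]; color 3: [1].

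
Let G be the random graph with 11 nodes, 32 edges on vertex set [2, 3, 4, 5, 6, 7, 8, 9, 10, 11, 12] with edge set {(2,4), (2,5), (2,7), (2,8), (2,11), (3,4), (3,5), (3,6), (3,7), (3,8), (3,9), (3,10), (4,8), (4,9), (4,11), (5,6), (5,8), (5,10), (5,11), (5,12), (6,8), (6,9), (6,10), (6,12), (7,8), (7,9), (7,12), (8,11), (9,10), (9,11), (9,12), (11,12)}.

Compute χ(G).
Clique number ω(G) = 4 (lower bound: χ ≥ ω).
Suppose a proper 4-coloring c exists. The clique [2, 4, 8, 11] takes 4 distinct colors; by symmetry let c(2) = 1, c(4) = 2, c(8) = 3, c(11) = 4.
- Vertex 5: neighbors [2, 8, 11] already have colors [1, 3, 4] ⇒ c(5) = 2.
- Vertex 9: neighbors [4, 11] already have colors [2, 4]; try each remaining color.
- Case c(9) = 1:
  - Vertex 3: neighbors [9, 4, 8] already have colors [1, 2, 3] ⇒ c(3) = 4.
  - Vertex 6: neighbors [9, 5, 8, 3] already have colors [1, 2, 3, 4] — all 4 colors blocked. Contradiction.
- Case c(9) = 3:
  - Vertex 12: neighbors [5, 9, 11] already have colors [2, 3, 4] ⇒ c(12) = 1.
  - Vertex 6: neighbors [12, 5, 8] already have colors [1, 2, 3] ⇒ c(6) = 4.
  - Vertex 3: neighbors [4, 8, 6] already have colors [2, 3, 4] ⇒ c(3) = 1.
  - Vertex 10: neighbors [3, 5, 9, 6] already have colors [1, 2, 3, 4] — all 4 colors blocked. Contradiction.
Every case ends in a contradiction, so G has no proper 4-coloring (χ ≥ 5).
The coloring below uses 5 colors, so χ(G) = 5.
A valid 5-coloring: color 1: [5, 9]; color 2: [8, 10, 12]; color 3: [2, 3]; color 4: [6, 7, 11]; color 5: [4].

χ(G) = 5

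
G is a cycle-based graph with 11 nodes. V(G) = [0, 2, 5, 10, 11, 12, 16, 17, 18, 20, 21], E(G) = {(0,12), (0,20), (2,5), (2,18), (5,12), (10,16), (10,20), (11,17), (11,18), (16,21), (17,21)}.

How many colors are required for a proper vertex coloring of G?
χ(G) = 3

Clique number ω(G) = 2 (lower bound: χ ≥ ω).
Odd cycle [2, 5, 12, 0, 20, 10, 16, 21, 17, 11, 18] needs 3 colors (χ ≥ 3).
The coloring below uses 3 colors, so χ(G) = 3.
A valid 3-coloring: color 1: [2, 11, 12, 16, 20]; color 2: [0, 5, 10, 18, 21]; color 3: [17].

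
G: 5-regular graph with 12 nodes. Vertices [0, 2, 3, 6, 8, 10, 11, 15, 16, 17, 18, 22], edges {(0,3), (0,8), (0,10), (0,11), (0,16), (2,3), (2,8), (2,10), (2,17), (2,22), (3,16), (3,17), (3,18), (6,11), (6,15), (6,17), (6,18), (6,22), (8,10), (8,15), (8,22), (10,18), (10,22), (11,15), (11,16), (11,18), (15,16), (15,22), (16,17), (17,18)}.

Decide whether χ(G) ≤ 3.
The clique on vertices [2, 8, 10, 22] has size 4 > 3, so it alone needs 4 colors.

No, G is not 3-colorable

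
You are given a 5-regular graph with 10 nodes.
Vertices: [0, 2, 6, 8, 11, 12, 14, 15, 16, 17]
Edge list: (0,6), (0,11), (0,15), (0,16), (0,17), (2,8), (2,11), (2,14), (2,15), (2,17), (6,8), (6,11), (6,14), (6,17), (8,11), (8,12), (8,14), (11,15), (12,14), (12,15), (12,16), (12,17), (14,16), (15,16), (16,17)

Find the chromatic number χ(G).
χ(G) = 4

Clique number ω(G) = 3 (lower bound: χ ≥ ω).
Odd cycle [17, 16, 15, 11, 6] needs 3 colors (χ ≥ 3).
Vertex 0 is adjacent to every vertex of [6, 11, 15, 16, 17], which already need 3 colors among themselves, so 0 needs a new color (χ ≥ 4).
The coloring below uses 4 colors, so χ(G) = 4.
A valid 4-coloring: color 1: [11, 14, 17]; color 2: [0, 2, 12]; color 3: [8, 15]; color 4: [6, 16].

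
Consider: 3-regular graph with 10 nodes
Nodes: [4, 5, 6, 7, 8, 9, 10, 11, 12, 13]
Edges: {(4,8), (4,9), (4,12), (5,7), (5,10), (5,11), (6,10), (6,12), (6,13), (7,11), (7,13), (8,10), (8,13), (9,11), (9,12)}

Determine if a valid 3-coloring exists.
A valid 3-coloring: color 1: [6, 7, 8, 9]; color 2: [5, 12, 13]; color 3: [4, 10, 11].
(χ(G) = 3 ≤ 3.)

Yes, G is 3-colorable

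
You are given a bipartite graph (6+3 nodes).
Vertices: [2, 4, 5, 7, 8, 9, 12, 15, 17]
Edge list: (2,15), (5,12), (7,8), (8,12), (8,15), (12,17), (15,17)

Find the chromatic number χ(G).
χ(G) = 2

Clique number ω(G) = 2 (lower bound: χ ≥ ω).
The graph is bipartite (no odd cycle), so 2 colors suffice: χ(G) = 2.
A valid 2-coloring: color 1: [2, 4, 5, 8, 9, 17]; color 2: [7, 12, 15].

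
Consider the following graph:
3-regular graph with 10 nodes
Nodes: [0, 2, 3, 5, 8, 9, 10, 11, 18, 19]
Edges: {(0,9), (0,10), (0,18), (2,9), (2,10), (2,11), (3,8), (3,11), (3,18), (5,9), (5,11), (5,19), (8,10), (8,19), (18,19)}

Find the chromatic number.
χ(G) = 3

Clique number ω(G) = 2 (lower bound: χ ≥ ω).
Odd cycle [2, 10, 8, 3, 11] needs 3 colors (χ ≥ 3).
The coloring below uses 3 colors, so χ(G) = 3.
A valid 3-coloring: color 1: [0, 2, 3, 19]; color 2: [5, 10, 18]; color 3: [8, 9, 11].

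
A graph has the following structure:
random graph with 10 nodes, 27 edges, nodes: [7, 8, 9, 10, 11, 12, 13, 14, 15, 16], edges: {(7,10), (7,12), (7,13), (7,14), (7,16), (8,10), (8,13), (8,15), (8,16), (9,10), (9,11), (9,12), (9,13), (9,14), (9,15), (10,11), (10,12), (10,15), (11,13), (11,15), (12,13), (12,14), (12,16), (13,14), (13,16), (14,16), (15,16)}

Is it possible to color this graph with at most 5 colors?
A valid 5-coloring: color 1: [10, 13]; color 2: [12, 15]; color 3: [9, 16]; color 4: [8, 11, 14]; color 5: [7].
(χ(G) = 5 ≤ 5.)

Yes, G is 5-colorable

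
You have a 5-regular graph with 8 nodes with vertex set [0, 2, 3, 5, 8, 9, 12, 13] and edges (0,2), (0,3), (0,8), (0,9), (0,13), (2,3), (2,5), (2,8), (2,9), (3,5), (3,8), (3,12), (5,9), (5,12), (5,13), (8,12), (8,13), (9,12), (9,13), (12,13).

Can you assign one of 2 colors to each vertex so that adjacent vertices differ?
The clique on vertices [0, 2, 3, 8] has size 4 > 2, so it alone needs 4 colors.

No, G is not 2-colorable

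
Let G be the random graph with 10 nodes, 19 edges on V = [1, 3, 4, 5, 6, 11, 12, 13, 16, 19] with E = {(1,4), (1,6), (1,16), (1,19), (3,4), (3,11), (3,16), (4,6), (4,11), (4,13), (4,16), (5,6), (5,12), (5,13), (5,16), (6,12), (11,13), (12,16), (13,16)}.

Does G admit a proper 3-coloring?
Yes, G is 3-colorable

A valid 3-coloring: color 1: [6, 11, 16, 19]; color 2: [4, 5]; color 3: [1, 3, 12, 13].
(χ(G) = 3 ≤ 3.)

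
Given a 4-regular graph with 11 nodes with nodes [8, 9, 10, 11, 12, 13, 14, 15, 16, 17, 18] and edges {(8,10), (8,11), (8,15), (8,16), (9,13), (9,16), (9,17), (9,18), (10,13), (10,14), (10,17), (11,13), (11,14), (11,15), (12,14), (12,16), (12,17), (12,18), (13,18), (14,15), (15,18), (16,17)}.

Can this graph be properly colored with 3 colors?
A valid 3-coloring: color 1: [13, 15, 16]; color 2: [8, 14, 17, 18]; color 3: [9, 10, 11, 12].
(χ(G) = 3 ≤ 3.)

Yes, G is 3-colorable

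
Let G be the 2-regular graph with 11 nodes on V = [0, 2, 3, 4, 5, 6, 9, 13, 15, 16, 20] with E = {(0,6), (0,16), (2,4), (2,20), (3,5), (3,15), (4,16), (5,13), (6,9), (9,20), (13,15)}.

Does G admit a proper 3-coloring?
A valid 3-coloring: color 1: [0, 3, 4, 13, 20]; color 2: [2, 5, 9, 15, 16]; color 3: [6].
(χ(G) = 3 ≤ 3.)

Yes, G is 3-colorable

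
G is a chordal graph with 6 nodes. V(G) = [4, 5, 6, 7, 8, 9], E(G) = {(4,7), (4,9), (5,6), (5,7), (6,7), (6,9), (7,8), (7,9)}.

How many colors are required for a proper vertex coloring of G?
Clique number ω(G) = 3 (lower bound: χ ≥ ω).
The clique on [4, 7, 9] has size 3, forcing χ ≥ 3, and the coloring below uses 3 colors, so χ(G) = 3.
A valid 3-coloring: color 1: [7]; color 2: [4, 6, 8]; color 3: [5, 9].

χ(G) = 3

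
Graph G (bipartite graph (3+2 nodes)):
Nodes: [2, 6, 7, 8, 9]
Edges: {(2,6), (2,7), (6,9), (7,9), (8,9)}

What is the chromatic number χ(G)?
χ(G) = 2

Clique number ω(G) = 2 (lower bound: χ ≥ ω).
The graph is bipartite (no odd cycle), so 2 colors suffice: χ(G) = 2.
A valid 2-coloring: color 1: [2, 9]; color 2: [6, 7, 8].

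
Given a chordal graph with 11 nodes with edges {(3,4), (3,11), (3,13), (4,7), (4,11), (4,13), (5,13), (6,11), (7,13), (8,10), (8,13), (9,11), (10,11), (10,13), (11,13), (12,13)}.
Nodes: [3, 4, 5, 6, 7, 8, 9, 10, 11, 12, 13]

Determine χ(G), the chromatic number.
Clique number ω(G) = 4 (lower bound: χ ≥ ω).
The clique on [3, 4, 11, 13] has size 4, forcing χ ≥ 4, and the coloring below uses 4 colors, so χ(G) = 4.
A valid 4-coloring: color 1: [6, 9, 13]; color 2: [5, 7, 8, 11, 12]; color 3: [4, 10]; color 4: [3].

χ(G) = 4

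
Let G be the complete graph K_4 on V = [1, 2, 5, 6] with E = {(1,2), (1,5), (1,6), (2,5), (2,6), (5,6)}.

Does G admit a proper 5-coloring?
A valid 5-coloring: color 1: [1]; color 2: [2]; color 3: [6]; color 4: [5].
(χ(G) = 4 ≤ 5.)

Yes, G is 5-colorable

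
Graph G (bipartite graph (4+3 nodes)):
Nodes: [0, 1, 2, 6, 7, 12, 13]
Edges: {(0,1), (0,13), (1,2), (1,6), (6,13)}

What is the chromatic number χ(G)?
χ(G) = 2

Clique number ω(G) = 2 (lower bound: χ ≥ ω).
The graph is bipartite (no odd cycle), so 2 colors suffice: χ(G) = 2.
A valid 2-coloring: color 1: [1, 7, 12, 13]; color 2: [0, 2, 6].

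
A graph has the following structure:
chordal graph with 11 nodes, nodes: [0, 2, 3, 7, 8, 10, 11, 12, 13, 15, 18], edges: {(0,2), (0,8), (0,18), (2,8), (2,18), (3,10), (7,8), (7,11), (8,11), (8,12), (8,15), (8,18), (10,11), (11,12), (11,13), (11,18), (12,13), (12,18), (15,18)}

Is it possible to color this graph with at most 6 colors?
Yes, G is 6-colorable

A valid 6-coloring: color 1: [8, 10, 13]; color 2: [0, 3, 11, 15]; color 3: [7, 18]; color 4: [2, 12].
(χ(G) = 4 ≤ 6.)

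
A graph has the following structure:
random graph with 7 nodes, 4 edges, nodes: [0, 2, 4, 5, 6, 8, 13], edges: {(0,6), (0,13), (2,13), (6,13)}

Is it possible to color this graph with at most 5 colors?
A valid 5-coloring: color 1: [4, 5, 8, 13]; color 2: [0, 2]; color 3: [6].
(χ(G) = 3 ≤ 5.)

Yes, G is 5-colorable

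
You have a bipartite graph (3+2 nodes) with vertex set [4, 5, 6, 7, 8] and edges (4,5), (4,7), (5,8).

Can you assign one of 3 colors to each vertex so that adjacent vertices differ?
A valid 3-coloring: color 1: [5, 6, 7]; color 2: [4, 8].
(χ(G) = 2 ≤ 3.)

Yes, G is 3-colorable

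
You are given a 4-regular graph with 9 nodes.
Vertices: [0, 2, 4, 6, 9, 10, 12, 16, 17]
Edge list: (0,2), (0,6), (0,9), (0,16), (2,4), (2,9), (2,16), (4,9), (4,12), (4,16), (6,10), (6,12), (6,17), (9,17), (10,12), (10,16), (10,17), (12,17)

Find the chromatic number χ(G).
χ(G) = 4

Clique number ω(G) = 4 (lower bound: χ ≥ ω).
The clique on [6, 10, 12, 17] has size 4, forcing χ ≥ 4, and the coloring below uses 4 colors, so χ(G) = 4.
A valid 4-coloring: color 1: [2, 6]; color 2: [0, 4, 17]; color 3: [9, 12, 16]; color 4: [10].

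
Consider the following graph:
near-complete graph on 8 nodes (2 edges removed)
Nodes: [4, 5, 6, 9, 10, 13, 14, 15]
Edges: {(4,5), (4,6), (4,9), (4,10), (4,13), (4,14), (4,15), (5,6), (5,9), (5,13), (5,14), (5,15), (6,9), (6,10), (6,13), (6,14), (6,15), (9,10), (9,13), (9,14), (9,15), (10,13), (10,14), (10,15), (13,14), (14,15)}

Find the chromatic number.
Clique number ω(G) = 6 (lower bound: χ ≥ ω).
The clique on [4, 6, 9, 10, 13, 14] has size 6, forcing χ ≥ 6, and the coloring below uses 6 colors, so χ(G) = 6.
A valid 6-coloring: color 1: [9]; color 2: [14]; color 3: [4]; color 4: [6]; color 5: [5, 10]; color 6: [13, 15].

χ(G) = 6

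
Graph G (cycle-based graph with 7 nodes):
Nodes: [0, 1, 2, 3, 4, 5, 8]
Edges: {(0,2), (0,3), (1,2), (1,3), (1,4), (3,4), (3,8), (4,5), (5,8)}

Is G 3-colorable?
A valid 3-coloring: color 1: [2, 3, 5]; color 2: [0, 1, 8]; color 3: [4].
(χ(G) = 3 ≤ 3.)

Yes, G is 3-colorable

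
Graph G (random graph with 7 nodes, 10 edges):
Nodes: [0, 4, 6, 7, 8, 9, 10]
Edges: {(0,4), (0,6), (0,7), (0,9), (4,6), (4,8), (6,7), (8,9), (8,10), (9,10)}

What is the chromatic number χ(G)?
χ(G) = 3

Clique number ω(G) = 3 (lower bound: χ ≥ ω).
The clique on [0, 4, 6] has size 3, forcing χ ≥ 3, and the coloring below uses 3 colors, so χ(G) = 3.
A valid 3-coloring: color 1: [0, 8]; color 2: [6, 9]; color 3: [4, 7, 10].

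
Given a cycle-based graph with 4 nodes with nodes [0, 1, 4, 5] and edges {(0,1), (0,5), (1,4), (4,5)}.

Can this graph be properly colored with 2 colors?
A valid 2-coloring: color 1: [1, 5]; color 2: [0, 4].
(χ(G) = 2 ≤ 2.)

Yes, G is 2-colorable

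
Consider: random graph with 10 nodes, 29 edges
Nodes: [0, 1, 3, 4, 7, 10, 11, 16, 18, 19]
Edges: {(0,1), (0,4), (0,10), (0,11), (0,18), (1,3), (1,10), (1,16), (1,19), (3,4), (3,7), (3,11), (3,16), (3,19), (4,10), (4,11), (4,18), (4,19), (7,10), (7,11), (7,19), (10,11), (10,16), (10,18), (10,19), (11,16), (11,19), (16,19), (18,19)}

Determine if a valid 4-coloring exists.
Yes, G is 4-colorable

A valid 4-coloring: color 1: [0, 19]; color 2: [3, 10]; color 3: [1, 11, 18]; color 4: [4, 7, 16].
(χ(G) = 4 ≤ 4.)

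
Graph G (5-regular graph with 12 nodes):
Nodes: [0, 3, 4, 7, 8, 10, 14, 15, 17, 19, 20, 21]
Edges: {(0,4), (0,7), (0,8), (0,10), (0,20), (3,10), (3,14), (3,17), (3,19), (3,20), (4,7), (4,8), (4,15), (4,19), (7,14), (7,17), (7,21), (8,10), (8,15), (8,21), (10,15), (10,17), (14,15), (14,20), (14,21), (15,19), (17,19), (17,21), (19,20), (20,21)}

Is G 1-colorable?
The clique on vertices [0, 8, 10] has size 3 > 1, so it alone needs 3 colors.

No, G is not 1-colorable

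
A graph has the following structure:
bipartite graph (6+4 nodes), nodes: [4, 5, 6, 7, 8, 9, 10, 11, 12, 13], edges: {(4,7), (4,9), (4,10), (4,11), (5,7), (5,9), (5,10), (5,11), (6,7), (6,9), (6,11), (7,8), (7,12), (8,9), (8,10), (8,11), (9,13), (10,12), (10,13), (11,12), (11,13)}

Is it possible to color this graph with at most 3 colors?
Yes, G is 3-colorable

A valid 3-coloring: color 1: [7, 9, 10, 11]; color 2: [4, 5, 6, 8, 12, 13].
(χ(G) = 2 ≤ 3.)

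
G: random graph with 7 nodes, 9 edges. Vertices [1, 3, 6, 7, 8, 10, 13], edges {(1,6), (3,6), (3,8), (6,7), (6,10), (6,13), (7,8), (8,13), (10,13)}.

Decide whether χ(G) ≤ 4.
Yes, G is 4-colorable

A valid 4-coloring: color 1: [6, 8]; color 2: [1, 3, 7, 13]; color 3: [10].
(χ(G) = 3 ≤ 4.)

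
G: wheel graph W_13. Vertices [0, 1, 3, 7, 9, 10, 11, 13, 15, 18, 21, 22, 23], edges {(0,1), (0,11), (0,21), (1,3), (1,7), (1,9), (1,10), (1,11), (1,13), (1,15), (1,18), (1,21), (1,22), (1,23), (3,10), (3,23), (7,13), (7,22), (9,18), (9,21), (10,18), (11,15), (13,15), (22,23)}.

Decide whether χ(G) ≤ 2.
No, G is not 2-colorable

The clique on vertices [0, 1, 11] has size 3 > 2, so it alone needs 3 colors.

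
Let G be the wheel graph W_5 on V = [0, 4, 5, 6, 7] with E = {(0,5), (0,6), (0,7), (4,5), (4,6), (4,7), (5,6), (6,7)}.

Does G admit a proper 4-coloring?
A valid 4-coloring: color 1: [6]; color 2: [0, 4]; color 3: [5, 7].
(χ(G) = 3 ≤ 4.)

Yes, G is 4-colorable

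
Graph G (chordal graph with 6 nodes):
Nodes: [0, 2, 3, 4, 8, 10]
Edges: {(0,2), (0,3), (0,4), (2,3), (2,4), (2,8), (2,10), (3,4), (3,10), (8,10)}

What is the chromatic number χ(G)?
Clique number ω(G) = 4 (lower bound: χ ≥ ω).
The clique on [0, 2, 3, 4] has size 4, forcing χ ≥ 4, and the coloring below uses 4 colors, so χ(G) = 4.
A valid 4-coloring: color 1: [2]; color 2: [3, 8]; color 3: [4, 10]; color 4: [0].

χ(G) = 4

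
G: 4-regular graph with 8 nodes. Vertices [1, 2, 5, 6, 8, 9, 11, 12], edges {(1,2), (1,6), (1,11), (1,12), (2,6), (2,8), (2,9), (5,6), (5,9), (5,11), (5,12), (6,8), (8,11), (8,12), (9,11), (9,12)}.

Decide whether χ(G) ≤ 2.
The clique on vertices [2, 6, 8] has size 3 > 2, so it alone needs 3 colors.

No, G is not 2-colorable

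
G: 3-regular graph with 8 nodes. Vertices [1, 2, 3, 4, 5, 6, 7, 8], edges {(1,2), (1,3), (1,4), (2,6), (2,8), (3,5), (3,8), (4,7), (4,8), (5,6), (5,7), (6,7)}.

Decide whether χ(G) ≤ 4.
Yes, G is 4-colorable

A valid 4-coloring: color 1: [2, 4, 5]; color 2: [1, 7, 8]; color 3: [3, 6].
(χ(G) = 3 ≤ 4.)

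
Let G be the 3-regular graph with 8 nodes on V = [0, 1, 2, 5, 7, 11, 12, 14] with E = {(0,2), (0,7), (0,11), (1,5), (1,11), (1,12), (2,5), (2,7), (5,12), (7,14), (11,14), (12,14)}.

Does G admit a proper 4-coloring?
A valid 4-coloring: color 1: [0, 5, 14]; color 2: [7, 11, 12]; color 3: [1, 2].
(χ(G) = 3 ≤ 4.)

Yes, G is 4-colorable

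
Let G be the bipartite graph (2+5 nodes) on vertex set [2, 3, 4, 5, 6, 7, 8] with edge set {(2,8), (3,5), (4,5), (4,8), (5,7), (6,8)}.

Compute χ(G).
χ(G) = 2

Clique number ω(G) = 2 (lower bound: χ ≥ ω).
The graph is bipartite (no odd cycle), so 2 colors suffice: χ(G) = 2.
A valid 2-coloring: color 1: [5, 8]; color 2: [2, 3, 4, 6, 7].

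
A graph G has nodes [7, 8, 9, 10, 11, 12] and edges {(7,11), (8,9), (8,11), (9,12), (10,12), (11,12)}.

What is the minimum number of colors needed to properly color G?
χ(G) = 2

Clique number ω(G) = 2 (lower bound: χ ≥ ω).
The graph is bipartite (no odd cycle), so 2 colors suffice: χ(G) = 2.
A valid 2-coloring: color 1: [9, 10, 11]; color 2: [7, 8, 12].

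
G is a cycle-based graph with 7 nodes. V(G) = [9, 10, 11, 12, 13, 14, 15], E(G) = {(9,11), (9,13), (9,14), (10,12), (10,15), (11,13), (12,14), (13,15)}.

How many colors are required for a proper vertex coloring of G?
χ(G) = 3

Clique number ω(G) = 3 (lower bound: χ ≥ ω).
The clique on [9, 11, 13] has size 3, forcing χ ≥ 3, and the coloring below uses 3 colors, so χ(G) = 3.
A valid 3-coloring: color 1: [9, 12, 15]; color 2: [10, 13, 14]; color 3: [11].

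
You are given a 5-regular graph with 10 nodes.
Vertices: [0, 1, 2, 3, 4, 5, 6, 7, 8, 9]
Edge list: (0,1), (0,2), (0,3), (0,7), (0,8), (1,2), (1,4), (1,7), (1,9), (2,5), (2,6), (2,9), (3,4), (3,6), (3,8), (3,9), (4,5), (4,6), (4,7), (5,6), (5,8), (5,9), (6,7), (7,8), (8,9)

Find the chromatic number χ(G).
χ(G) = 4

Clique number ω(G) = 3 (lower bound: χ ≥ ω).
Suppose a proper 3-coloring c exists. The clique [0, 1, 2] takes 3 distinct colors; by symmetry let c(0) = 1, c(1) = 2, c(2) = 3.
- Vertex 7: neighbors [0, 1] already have colors [1, 2] ⇒ c(7) = 3.
- Vertex 4: neighbors [1, 7] already have colors [2, 3] ⇒ c(4) = 1.
- Vertex 5: neighbors [4, 2] already have colors [1, 3] ⇒ c(5) = 2.
- Vertex 8: neighbors [0, 5, 7] already have colors [1, 2, 3] — all 3 colors blocked. Contradiction.
The forced assignments end in a contradiction, so G has no proper 3-coloring (χ ≥ 4).
The coloring below uses 4 colors, so χ(G) = 4.
A valid 4-coloring: color 1: [1, 3, 5]; color 2: [0, 6, 9]; color 3: [2, 4, 8]; color 4: [7].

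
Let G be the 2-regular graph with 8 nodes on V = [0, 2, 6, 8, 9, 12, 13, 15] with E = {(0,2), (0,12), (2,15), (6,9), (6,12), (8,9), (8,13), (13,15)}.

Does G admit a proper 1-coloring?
Edge (0,2) forces its endpoints to differ, so 1 color is not enough.

No, G is not 1-colorable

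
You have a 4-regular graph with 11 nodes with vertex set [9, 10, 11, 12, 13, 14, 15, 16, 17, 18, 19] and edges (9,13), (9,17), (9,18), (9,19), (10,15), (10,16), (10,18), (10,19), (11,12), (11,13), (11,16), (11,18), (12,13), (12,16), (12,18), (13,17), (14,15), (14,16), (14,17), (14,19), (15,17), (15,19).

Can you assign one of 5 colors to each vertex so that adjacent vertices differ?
A valid 5-coloring: color 1: [13, 15, 16, 18]; color 2: [12, 17, 19]; color 3: [9, 10, 11, 14].
(χ(G) = 3 ≤ 5.)

Yes, G is 5-colorable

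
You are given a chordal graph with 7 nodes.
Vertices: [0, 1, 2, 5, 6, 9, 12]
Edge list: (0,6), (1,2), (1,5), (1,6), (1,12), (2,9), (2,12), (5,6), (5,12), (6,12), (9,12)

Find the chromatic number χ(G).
Clique number ω(G) = 4 (lower bound: χ ≥ ω).
The clique on [1, 5, 6, 12] has size 4, forcing χ ≥ 4, and the coloring below uses 4 colors, so χ(G) = 4.
A valid 4-coloring: color 1: [0, 12]; color 2: [1, 9]; color 3: [2, 6]; color 4: [5].

χ(G) = 4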